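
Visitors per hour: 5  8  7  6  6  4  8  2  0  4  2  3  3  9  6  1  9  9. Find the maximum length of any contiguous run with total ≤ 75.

Extend to the right; shrink from the left whenever the sum exceeds 75:
[5] sum 5 len 1
[5, 8] sum 13 len 2
[5, 8, 7] sum 20 len 3
[5, 8, 7, 6] sum 26 len 4
[5, 8, 7, 6, 6] sum 32 len 5
[5, 8, 7, 6, 6, 4] sum 36 len 6
[5, 8, 7, 6, 6, 4, 8] sum 44 len 7
[5, 8, 7, 6, 6, 4, 8, 2] sum 46 len 8
[5, 8, 7, 6, 6, 4, 8, 2, 0] sum 46 len 9
[5, 8, 7, 6, 6, 4, 8, 2, 0, 4] sum 50 len 10
[5, 8, 7, 6, 6, 4, 8, 2, 0, 4, 2] sum 52 len 11
[5, 8, 7, 6, 6, 4, 8, 2, 0, 4, 2, 3] sum 55 len 12
[5, 8, 7, 6, 6, 4, 8, 2, 0, 4, 2, 3, 3] sum 58 len 13
[5, 8, 7, 6, 6, 4, 8, 2, 0, 4, 2, 3, 3, 9] sum 67 len 14
[5, 8, 7, 6, 6, 4, 8, 2, 0, 4, 2, 3, 3, 9, 6] sum 73 len 15
[5, 8, 7, 6, 6, 4, 8, 2, 0, 4, 2, 3, 3, 9, 6, 1] sum 74 len 16
[7, 6, 6, 4, 8, 2, 0, 4, 2, 3, 3, 9, 6, 1, 9] sum 70 len 15
[6, 6, 4, 8, 2, 0, 4, 2, 3, 3, 9, 6, 1, 9, 9] sum 72 len 15
Longest length seen: 16.

16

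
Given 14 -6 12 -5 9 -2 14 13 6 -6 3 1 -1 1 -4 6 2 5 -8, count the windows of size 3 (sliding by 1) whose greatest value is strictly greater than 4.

(14, -6, 12) → max 14  > 4 ✓
(-6, 12, -5) → max 12  > 4 ✓
(12, -5, 9) → max 12  > 4 ✓
(-5, 9, -2) → max 9  > 4 ✓
(9, -2, 14) → max 14  > 4 ✓
(-2, 14, 13) → max 14  > 4 ✓
(14, 13, 6) → max 14  > 4 ✓
(13, 6, -6) → max 13  > 4 ✓
(6, -6, 3) → max 6  > 4 ✓
(-6, 3, 1) → max 3
(3, 1, -1) → max 3
(1, -1, 1) → max 1
(-1, 1, -4) → max 1
(1, -4, 6) → max 6  > 4 ✓
(-4, 6, 2) → max 6  > 4 ✓
(6, 2, 5) → max 6  > 4 ✓
(2, 5, -8) → max 5  > 4 ✓
13 windows satisfy the condition.

13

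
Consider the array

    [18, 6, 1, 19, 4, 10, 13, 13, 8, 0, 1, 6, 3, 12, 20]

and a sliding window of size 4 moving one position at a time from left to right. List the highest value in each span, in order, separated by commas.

(18, 6, 1, 19) → max 19
(6, 1, 19, 4) → max 19
(1, 19, 4, 10) → max 19
(19, 4, 10, 13) → max 19
(4, 10, 13, 13) → max 13
(10, 13, 13, 8) → max 13
(13, 13, 8, 0) → max 13
(13, 8, 0, 1) → max 13
(8, 0, 1, 6) → max 8
(0, 1, 6, 3) → max 6
(1, 6, 3, 12) → max 12
(6, 3, 12, 20) → max 20

19, 19, 19, 19, 13, 13, 13, 13, 8, 6, 12, 20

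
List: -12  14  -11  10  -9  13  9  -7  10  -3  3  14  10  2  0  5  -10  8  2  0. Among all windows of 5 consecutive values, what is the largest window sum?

34

[-12, 14, -11, 10, -9] → sum -8
[14, -11, 10, -9, 13] → sum 17
[-11, 10, -9, 13, 9] → sum 12
[10, -9, 13, 9, -7] → sum 16
[-9, 13, 9, -7, 10] → sum 16
[13, 9, -7, 10, -3] → sum 22
[9, -7, 10, -3, 3] → sum 12
[-7, 10, -3, 3, 14] → sum 17
[10, -3, 3, 14, 10] → sum 34
[-3, 3, 14, 10, 2] → sum 26
[3, 14, 10, 2, 0] → sum 29
[14, 10, 2, 0, 5] → sum 31
[10, 2, 0, 5, -10] → sum 7
[2, 0, 5, -10, 8] → sum 5
[0, 5, -10, 8, 2] → sum 5
[5, -10, 8, 2, 0] → sum 5
Largest of these is 34.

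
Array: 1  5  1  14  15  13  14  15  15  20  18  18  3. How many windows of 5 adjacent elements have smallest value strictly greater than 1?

6

(1, 5, 1, 14, 15) → min 1
(5, 1, 14, 15, 13) → min 1
(1, 14, 15, 13, 14) → min 1
(14, 15, 13, 14, 15) → min 13  > 1 ✓
(15, 13, 14, 15, 15) → min 13  > 1 ✓
(13, 14, 15, 15, 20) → min 13  > 1 ✓
(14, 15, 15, 20, 18) → min 14  > 1 ✓
(15, 15, 20, 18, 18) → min 15  > 1 ✓
(15, 20, 18, 18, 3) → min 3  > 1 ✓
6 windows satisfy the condition.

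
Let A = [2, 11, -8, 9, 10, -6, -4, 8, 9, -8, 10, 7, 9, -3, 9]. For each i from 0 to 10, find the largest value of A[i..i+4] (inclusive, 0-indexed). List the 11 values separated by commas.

(2, 11, -8, 9, 10) → max 11
(11, -8, 9, 10, -6) → max 11
(-8, 9, 10, -6, -4) → max 10
(9, 10, -6, -4, 8) → max 10
(10, -6, -4, 8, 9) → max 10
(-6, -4, 8, 9, -8) → max 9
(-4, 8, 9, -8, 10) → max 10
(8, 9, -8, 10, 7) → max 10
(9, -8, 10, 7, 9) → max 10
(-8, 10, 7, 9, -3) → max 10
(10, 7, 9, -3, 9) → max 10

11, 11, 10, 10, 10, 9, 10, 10, 10, 10, 10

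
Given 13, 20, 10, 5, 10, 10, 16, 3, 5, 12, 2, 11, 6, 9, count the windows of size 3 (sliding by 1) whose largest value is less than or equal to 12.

7

13 20 10 → max 20
20 10 5 → max 20
10 5 10 → max 10  ≤ 12 ✓
5 10 10 → max 10  ≤ 12 ✓
10 10 16 → max 16
10 16 3 → max 16
16 3 5 → max 16
3 5 12 → max 12  ≤ 12 ✓
5 12 2 → max 12  ≤ 12 ✓
12 2 11 → max 12  ≤ 12 ✓
2 11 6 → max 11  ≤ 12 ✓
11 6 9 → max 11  ≤ 12 ✓
7 windows satisfy the condition.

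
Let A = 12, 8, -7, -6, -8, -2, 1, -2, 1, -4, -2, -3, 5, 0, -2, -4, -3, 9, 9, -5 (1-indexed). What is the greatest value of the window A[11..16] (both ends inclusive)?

Elements at indices 11..16: -2, -3, 5, 0, -2, -4
max(-2, -3, 5, 0, -2, -4) = 5

5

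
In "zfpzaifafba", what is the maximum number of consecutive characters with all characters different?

add z: [z] len 1
add f: [z, f] len 2
add p: [z, f, p] len 3
add z (repeat z, move left end past it): [f, p, z] len 3
add a: [f, p, z, a] len 4
add i: [f, p, z, a, i] len 5
add f (repeat f, move left end past it): [p, z, a, i, f] len 5
add a (repeat a, move left end past it): [i, f, a] len 3
add f (repeat f, move left end past it): [a, f] len 2
add b: [a, f, b] len 3
add a (repeat a, move left end past it): [f, b, a] len 3
Longest all-distinct length: 5.

5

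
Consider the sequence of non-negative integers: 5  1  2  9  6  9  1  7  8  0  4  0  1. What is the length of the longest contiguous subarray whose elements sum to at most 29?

→ 5: sum 5, len 1
→ 1: sum 6, len 2
→ 2: sum 8, len 3
→ 9: sum 17, len 4
→ 6: sum 23, len 5
→ 9 (dropped 5): sum 27, len 5
→ 1: sum 28, len 6
→ 7 (dropped 1, 2, 9): sum 23, len 4
→ 8 (dropped 6): sum 25, len 4
→ 0: sum 25, len 5
→ 4: sum 29, len 6
→ 0: sum 29, len 7
→ 1 (dropped 9): sum 21, len 7
Longest length seen: 7.

7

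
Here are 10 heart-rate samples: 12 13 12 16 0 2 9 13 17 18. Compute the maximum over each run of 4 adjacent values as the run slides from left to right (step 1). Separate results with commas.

16, 16, 16, 16, 13, 17, 18

(12, 13, 12, 16) → max 16
(13, 12, 16, 0) → max 16
(12, 16, 0, 2) → max 16
(16, 0, 2, 9) → max 16
(0, 2, 9, 13) → max 13
(2, 9, 13, 17) → max 17
(9, 13, 17, 18) → max 18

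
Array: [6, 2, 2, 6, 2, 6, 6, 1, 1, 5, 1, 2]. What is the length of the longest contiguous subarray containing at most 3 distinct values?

9

add 6: window [6] (1 distinct), len 1
add 2: window [6, 2] (2 distinct), len 2
add 2: window [6, 2, 2] (2 distinct), len 3
add 6: window [6, 2, 2, 6] (2 distinct), len 4
add 2: window [6, 2, 2, 6, 2] (2 distinct), len 5
add 6: window [6, 2, 2, 6, 2, 6] (2 distinct), len 6
add 6: window [6, 2, 2, 6, 2, 6, 6] (2 distinct), len 7
add 1: window [6, 2, 2, 6, 2, 6, 6, 1] (3 distinct), len 8
add 1: window [6, 2, 2, 6, 2, 6, 6, 1, 1] (3 distinct), len 9
add 5: window [6, 6, 1, 1, 5] (3 distinct), len 5
add 1: window [6, 6, 1, 1, 5, 1] (3 distinct), len 6
add 2: window [1, 1, 5, 1, 2] (3 distinct), len 5
Longest length with ≤3 distinct: 9.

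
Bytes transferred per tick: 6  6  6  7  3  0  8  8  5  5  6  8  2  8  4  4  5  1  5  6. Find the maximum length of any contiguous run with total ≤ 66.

13

[6] sum 6 len 1
[6, 6] sum 12 len 2
[6, 6, 6] sum 18 len 3
[6, 6, 6, 7] sum 25 len 4
[6, 6, 6, 7, 3] sum 28 len 5
[6, 6, 6, 7, 3, 0] sum 28 len 6
[6, 6, 6, 7, 3, 0, 8] sum 36 len 7
[6, 6, 6, 7, 3, 0, 8, 8] sum 44 len 8
[6, 6, 6, 7, 3, 0, 8, 8, 5] sum 49 len 9
[6, 6, 6, 7, 3, 0, 8, 8, 5, 5] sum 54 len 10
[6, 6, 6, 7, 3, 0, 8, 8, 5, 5, 6] sum 60 len 11
[6, 6, 7, 3, 0, 8, 8, 5, 5, 6, 8] sum 62 len 11
[6, 6, 7, 3, 0, 8, 8, 5, 5, 6, 8, 2] sum 64 len 12
[6, 7, 3, 0, 8, 8, 5, 5, 6, 8, 2, 8] sum 66 len 12
[7, 3, 0, 8, 8, 5, 5, 6, 8, 2, 8, 4] sum 64 len 12
[3, 0, 8, 8, 5, 5, 6, 8, 2, 8, 4, 4] sum 61 len 12
[3, 0, 8, 8, 5, 5, 6, 8, 2, 8, 4, 4, 5] sum 66 len 13
[0, 8, 8, 5, 5, 6, 8, 2, 8, 4, 4, 5, 1] sum 64 len 13
[8, 5, 5, 6, 8, 2, 8, 4, 4, 5, 1, 5] sum 61 len 12
[5, 5, 6, 8, 2, 8, 4, 4, 5, 1, 5, 6] sum 59 len 12
Longest length seen: 13.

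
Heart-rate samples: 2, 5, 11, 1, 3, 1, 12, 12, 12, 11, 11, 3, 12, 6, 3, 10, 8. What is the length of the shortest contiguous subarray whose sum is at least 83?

10

Extend right; whenever the sum reaches 83, record the length and shrink from the left:
add 2: running sum 2 < 83
add 5: running sum 7 < 83
add 11: running sum 18 < 83
add 1: running sum 19 < 83
add 3: running sum 22 < 83
add 1: running sum 23 < 83
add 12: running sum 35 < 83
add 12: running sum 47 < 83
add 12: running sum 59 < 83
add 11: running sum 70 < 83
add 11: running sum 81 < 83
end 11: [2, 5, 11, 1, 3, 1, 12, 12, 12, 11, 11, 3] sum 84, len 12
end 12: [11, 1, 3, 1, 12, 12, 12, 11, 11, 3, 12] sum 89, len 11
end 13: [3, 1, 12, 12, 12, 11, 11, 3, 12, 6] sum 83, len 10
end 14: [1, 12, 12, 12, 11, 11, 3, 12, 6, 3] sum 83, len 10
end 15: [12, 12, 12, 11, 11, 3, 12, 6, 3, 10] sum 92, len 10
end 16: [12, 12, 11, 11, 3, 12, 6, 3, 10, 8] sum 88, len 10
Shortest qualifying length: 10.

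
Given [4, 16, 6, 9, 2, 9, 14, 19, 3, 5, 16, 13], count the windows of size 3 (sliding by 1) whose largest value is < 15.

3

4 16 6 → max 16
16 6 9 → max 16
6 9 2 → max 9  < 15 ✓
9 2 9 → max 9  < 15 ✓
2 9 14 → max 14  < 15 ✓
9 14 19 → max 19
14 19 3 → max 19
19 3 5 → max 19
3 5 16 → max 16
5 16 13 → max 16
3 windows satisfy the condition.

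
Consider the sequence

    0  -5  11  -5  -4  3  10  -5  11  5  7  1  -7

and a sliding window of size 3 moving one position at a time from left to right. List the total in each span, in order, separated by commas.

(0, -5, 11) → sum 6
(-5, 11, -5) → sum 1
(11, -5, -4) → sum 2
(-5, -4, 3) → sum -6
(-4, 3, 10) → sum 9
(3, 10, -5) → sum 8
(10, -5, 11) → sum 16
(-5, 11, 5) → sum 11
(11, 5, 7) → sum 23
(5, 7, 1) → sum 13
(7, 1, -7) → sum 1

6, 1, 2, -6, 9, 8, 16, 11, 23, 13, 1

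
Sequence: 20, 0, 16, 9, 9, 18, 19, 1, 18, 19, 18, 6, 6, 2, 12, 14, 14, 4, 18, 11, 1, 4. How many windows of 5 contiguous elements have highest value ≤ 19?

17

[20, 0, 16, 9, 9] → max 20
[0, 16, 9, 9, 18] → max 18  ≤ 19 ✓
[16, 9, 9, 18, 19] → max 19  ≤ 19 ✓
[9, 9, 18, 19, 1] → max 19  ≤ 19 ✓
[9, 18, 19, 1, 18] → max 19  ≤ 19 ✓
[18, 19, 1, 18, 19] → max 19  ≤ 19 ✓
[19, 1, 18, 19, 18] → max 19  ≤ 19 ✓
[1, 18, 19, 18, 6] → max 19  ≤ 19 ✓
[18, 19, 18, 6, 6] → max 19  ≤ 19 ✓
[19, 18, 6, 6, 2] → max 19  ≤ 19 ✓
[18, 6, 6, 2, 12] → max 18  ≤ 19 ✓
[6, 6, 2, 12, 14] → max 14  ≤ 19 ✓
[6, 2, 12, 14, 14] → max 14  ≤ 19 ✓
[2, 12, 14, 14, 4] → max 14  ≤ 19 ✓
[12, 14, 14, 4, 18] → max 18  ≤ 19 ✓
[14, 14, 4, 18, 11] → max 18  ≤ 19 ✓
[14, 4, 18, 11, 1] → max 18  ≤ 19 ✓
[4, 18, 11, 1, 4] → max 18  ≤ 19 ✓
17 windows satisfy the condition.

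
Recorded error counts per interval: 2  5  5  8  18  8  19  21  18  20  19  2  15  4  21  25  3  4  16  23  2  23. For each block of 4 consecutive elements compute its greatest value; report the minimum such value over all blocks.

8

[2, 5, 5, 8] → max 8
[5, 5, 8, 18] → max 18
[5, 8, 18, 8] → max 18
[8, 18, 8, 19] → max 19
[18, 8, 19, 21] → max 21
[8, 19, 21, 18] → max 21
[19, 21, 18, 20] → max 21
[21, 18, 20, 19] → max 21
[18, 20, 19, 2] → max 20
[20, 19, 2, 15] → max 20
[19, 2, 15, 4] → max 19
[2, 15, 4, 21] → max 21
[15, 4, 21, 25] → max 25
[4, 21, 25, 3] → max 25
[21, 25, 3, 4] → max 25
[25, 3, 4, 16] → max 25
[3, 4, 16, 23] → max 23
[4, 16, 23, 2] → max 23
[16, 23, 2, 23] → max 23
Minimum of these is 8.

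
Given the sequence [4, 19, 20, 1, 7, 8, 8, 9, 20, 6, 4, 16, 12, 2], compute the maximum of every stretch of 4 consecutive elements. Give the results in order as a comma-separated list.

(4, 19, 20, 1) → max 20
(19, 20, 1, 7) → max 20
(20, 1, 7, 8) → max 20
(1, 7, 8, 8) → max 8
(7, 8, 8, 9) → max 9
(8, 8, 9, 20) → max 20
(8, 9, 20, 6) → max 20
(9, 20, 6, 4) → max 20
(20, 6, 4, 16) → max 20
(6, 4, 16, 12) → max 16
(4, 16, 12, 2) → max 16

20, 20, 20, 8, 9, 20, 20, 20, 20, 16, 16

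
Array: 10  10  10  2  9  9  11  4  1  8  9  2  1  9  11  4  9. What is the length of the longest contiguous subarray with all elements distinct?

add 10: [10] len 1
add 10 (repeat 10, move left end past it): [10] len 1
add 10 (repeat 10, move left end past it): [10] len 1
add 2: [10, 2] len 2
add 9: [10, 2, 9] len 3
add 9 (repeat 9, move left end past it): [9] len 1
add 11: [9, 11] len 2
add 4: [9, 11, 4] len 3
add 1: [9, 11, 4, 1] len 4
add 8: [9, 11, 4, 1, 8] len 5
add 9 (repeat 9, move left end past it): [11, 4, 1, 8, 9] len 5
add 2: [11, 4, 1, 8, 9, 2] len 6
add 1 (repeat 1, move left end past it): [8, 9, 2, 1] len 4
add 9 (repeat 9, move left end past it): [2, 1, 9] len 3
add 11: [2, 1, 9, 11] len 4
add 4: [2, 1, 9, 11, 4] len 5
add 9 (repeat 9, move left end past it): [11, 4, 9] len 3
Longest all-distinct length: 6.

6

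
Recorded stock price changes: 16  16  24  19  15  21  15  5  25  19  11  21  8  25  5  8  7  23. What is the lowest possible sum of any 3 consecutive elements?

(16, 16, 24) → sum 56
(16, 24, 19) → sum 59
(24, 19, 15) → sum 58
(19, 15, 21) → sum 55
(15, 21, 15) → sum 51
(21, 15, 5) → sum 41
(15, 5, 25) → sum 45
(5, 25, 19) → sum 49
(25, 19, 11) → sum 55
(19, 11, 21) → sum 51
(11, 21, 8) → sum 40
(21, 8, 25) → sum 54
(8, 25, 5) → sum 38
(25, 5, 8) → sum 38
(5, 8, 7) → sum 20
(8, 7, 23) → sum 38
Lowest of these is 20.

20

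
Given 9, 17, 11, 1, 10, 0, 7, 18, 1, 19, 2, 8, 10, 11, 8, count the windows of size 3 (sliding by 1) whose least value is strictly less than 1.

[9, 17, 11] → min 9
[17, 11, 1] → min 1
[11, 1, 10] → min 1
[1, 10, 0] → min 0  < 1 ✓
[10, 0, 7] → min 0  < 1 ✓
[0, 7, 18] → min 0  < 1 ✓
[7, 18, 1] → min 1
[18, 1, 19] → min 1
[1, 19, 2] → min 1
[19, 2, 8] → min 2
[2, 8, 10] → min 2
[8, 10, 11] → min 8
[10, 11, 8] → min 8
3 windows satisfy the condition.

3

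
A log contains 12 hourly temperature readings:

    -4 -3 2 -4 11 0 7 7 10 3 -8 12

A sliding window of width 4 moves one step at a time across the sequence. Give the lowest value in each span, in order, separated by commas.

-4 -3 2 -4 → min -4
-3 2 -4 11 → min -4
2 -4 11 0 → min -4
-4 11 0 7 → min -4
11 0 7 7 → min 0
0 7 7 10 → min 0
7 7 10 3 → min 3
7 10 3 -8 → min -8
10 3 -8 12 → min -8

-4, -4, -4, -4, 0, 0, 3, -8, -8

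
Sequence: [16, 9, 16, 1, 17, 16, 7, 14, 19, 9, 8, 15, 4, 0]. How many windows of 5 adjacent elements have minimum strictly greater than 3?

16 9 16 1 17 → min 1
9 16 1 17 16 → min 1
16 1 17 16 7 → min 1
1 17 16 7 14 → min 1
17 16 7 14 19 → min 7  > 3 ✓
16 7 14 19 9 → min 7  > 3 ✓
7 14 19 9 8 → min 7  > 3 ✓
14 19 9 8 15 → min 8  > 3 ✓
19 9 8 15 4 → min 4  > 3 ✓
9 8 15 4 0 → min 0
5 windows satisfy the condition.

5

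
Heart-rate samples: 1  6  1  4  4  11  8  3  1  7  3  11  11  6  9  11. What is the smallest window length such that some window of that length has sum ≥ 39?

Extend right; whenever the sum reaches 39, record the length and shrink from the left:
add 1: running sum 1 < 39
add 6: running sum 7 < 39
add 1: running sum 8 < 39
add 4: running sum 12 < 39
add 4: running sum 16 < 39
add 11: running sum 27 < 39
add 8: running sum 35 < 39
add 3: running sum 38 < 39
end 8: [1, 6, 1, 4, 4, 11, 8, 3, 1] sum 39, len 9
end 9: [1, 4, 4, 11, 8, 3, 1, 7] sum 39, len 8
end 10: [4, 4, 11, 8, 3, 1, 7, 3] sum 41, len 8
end 11: [11, 8, 3, 1, 7, 3, 11] sum 44, len 7
end 12: [8, 3, 1, 7, 3, 11, 11] sum 44, len 7
end 13: [1, 7, 3, 11, 11, 6] sum 39, len 6
end 14: [3, 11, 11, 6, 9] sum 40, len 5
end 15: [11, 11, 6, 9, 11] sum 48, len 5
Shortest qualifying length: 5.

5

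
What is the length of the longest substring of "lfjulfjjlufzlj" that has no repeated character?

5

[l] len 1
[l, f] len 2
[l, f, j] len 3
[l, f, j, u] len 4
[f, j, u, l] len 4
[j, u, l, f] len 4
[u, l, f, j] len 4
[j] len 1
[j, l] len 2
[j, l, u] len 3
[j, l, u, f] len 4
[j, l, u, f, z] len 5
[u, f, z, l] len 4
[u, f, z, l, j] len 5
Longest all-distinct length: 5.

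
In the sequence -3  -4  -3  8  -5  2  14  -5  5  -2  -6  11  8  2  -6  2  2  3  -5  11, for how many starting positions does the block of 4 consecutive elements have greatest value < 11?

8

[-3, -4, -3, 8] → max 8  < 11 ✓
[-4, -3, 8, -5] → max 8  < 11 ✓
[-3, 8, -5, 2] → max 8  < 11 ✓
[8, -5, 2, 14] → max 14
[-5, 2, 14, -5] → max 14
[2, 14, -5, 5] → max 14
[14, -5, 5, -2] → max 14
[-5, 5, -2, -6] → max 5  < 11 ✓
[5, -2, -6, 11] → max 11
[-2, -6, 11, 8] → max 11
[-6, 11, 8, 2] → max 11
[11, 8, 2, -6] → max 11
[8, 2, -6, 2] → max 8  < 11 ✓
[2, -6, 2, 2] → max 2  < 11 ✓
[-6, 2, 2, 3] → max 3  < 11 ✓
[2, 2, 3, -5] → max 3  < 11 ✓
[2, 3, -5, 11] → max 11
8 windows satisfy the condition.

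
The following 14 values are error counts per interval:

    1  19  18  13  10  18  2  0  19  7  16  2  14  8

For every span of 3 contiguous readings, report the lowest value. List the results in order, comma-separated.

1 19 18 → min 1
19 18 13 → min 13
18 13 10 → min 10
13 10 18 → min 10
10 18 2 → min 2
18 2 0 → min 0
2 0 19 → min 0
0 19 7 → min 0
19 7 16 → min 7
7 16 2 → min 2
16 2 14 → min 2
2 14 8 → min 2

1, 13, 10, 10, 2, 0, 0, 0, 7, 2, 2, 2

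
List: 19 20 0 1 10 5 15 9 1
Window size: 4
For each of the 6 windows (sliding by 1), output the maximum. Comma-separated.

19 20 0 1 → max 20
20 0 1 10 → max 20
0 1 10 5 → max 10
1 10 5 15 → max 15
10 5 15 9 → max 15
5 15 9 1 → max 15

20, 20, 10, 15, 15, 15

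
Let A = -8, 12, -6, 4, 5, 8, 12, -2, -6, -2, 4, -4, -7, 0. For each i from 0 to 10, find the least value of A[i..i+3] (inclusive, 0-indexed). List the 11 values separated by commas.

-8, -6, -6, 4, -2, -6, -6, -6, -6, -7, -7

Sliding a size-4 window across the 14 values:
(-8, 12, -6, 4) → min -8
(12, -6, 4, 5) → min -6
(-6, 4, 5, 8) → min -6
(4, 5, 8, 12) → min 4
(5, 8, 12, -2) → min -2
(8, 12, -2, -6) → min -6
(12, -2, -6, -2) → min -6
(-2, -6, -2, 4) → min -6
(-6, -2, 4, -4) → min -6
(-2, 4, -4, -7) → min -7
(4, -4, -7, 0) → min -7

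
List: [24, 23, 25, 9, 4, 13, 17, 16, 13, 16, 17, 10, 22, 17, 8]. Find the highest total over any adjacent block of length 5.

85

Window sums for each of the 11 positions:
[24, 23, 25, 9, 4] → sum 85
[23, 25, 9, 4, 13] → sum 74
[25, 9, 4, 13, 17] → sum 68
[9, 4, 13, 17, 16] → sum 59
[4, 13, 17, 16, 13] → sum 63
[13, 17, 16, 13, 16] → sum 75
[17, 16, 13, 16, 17] → sum 79
[16, 13, 16, 17, 10] → sum 72
[13, 16, 17, 10, 22] → sum 78
[16, 17, 10, 22, 17] → sum 82
[17, 10, 22, 17, 8] → sum 74
Highest of these is 85.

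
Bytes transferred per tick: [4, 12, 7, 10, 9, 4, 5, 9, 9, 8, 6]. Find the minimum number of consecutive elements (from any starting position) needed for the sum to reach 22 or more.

3

add 4: running sum 4 < 22
add 12: running sum 16 < 22
end 2: [4, 12, 7] sum 23, len 3
end 3: [12, 7, 10] sum 29, len 3
end 4: [7, 10, 9] sum 26, len 3
end 5: [10, 9, 4] sum 23, len 3
end 6: [10, 9, 4, 5] sum 28, len 4
end 7: [9, 4, 5, 9] sum 27, len 4
end 8: [5, 9, 9] sum 23, len 3
end 9: [9, 9, 8] sum 26, len 3
end 10: [9, 8, 6] sum 23, len 3
Shortest qualifying length: 3.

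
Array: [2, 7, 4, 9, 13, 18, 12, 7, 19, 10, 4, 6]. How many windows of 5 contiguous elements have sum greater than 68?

1

2 7 4 9 13 → sum 35
7 4 9 13 18 → sum 51
4 9 13 18 12 → sum 56
9 13 18 12 7 → sum 59
13 18 12 7 19 → sum 69  > 68 ✓
18 12 7 19 10 → sum 66
12 7 19 10 4 → sum 52
7 19 10 4 6 → sum 46
1 window satisfy the condition.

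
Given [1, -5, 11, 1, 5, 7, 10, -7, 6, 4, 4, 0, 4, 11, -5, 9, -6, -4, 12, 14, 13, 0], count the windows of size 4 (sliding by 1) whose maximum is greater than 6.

16

(1, -5, 11, 1) → max 11  > 6 ✓
(-5, 11, 1, 5) → max 11  > 6 ✓
(11, 1, 5, 7) → max 11  > 6 ✓
(1, 5, 7, 10) → max 10  > 6 ✓
(5, 7, 10, -7) → max 10  > 6 ✓
(7, 10, -7, 6) → max 10  > 6 ✓
(10, -7, 6, 4) → max 10  > 6 ✓
(-7, 6, 4, 4) → max 6
(6, 4, 4, 0) → max 6
(4, 4, 0, 4) → max 4
(4, 0, 4, 11) → max 11  > 6 ✓
(0, 4, 11, -5) → max 11  > 6 ✓
(4, 11, -5, 9) → max 11  > 6 ✓
(11, -5, 9, -6) → max 11  > 6 ✓
(-5, 9, -6, -4) → max 9  > 6 ✓
(9, -6, -4, 12) → max 12  > 6 ✓
(-6, -4, 12, 14) → max 14  > 6 ✓
(-4, 12, 14, 13) → max 14  > 6 ✓
(12, 14, 13, 0) → max 14  > 6 ✓
16 windows satisfy the condition.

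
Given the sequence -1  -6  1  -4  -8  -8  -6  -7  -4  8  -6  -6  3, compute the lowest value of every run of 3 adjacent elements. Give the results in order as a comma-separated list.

-6, -6, -8, -8, -8, -8, -7, -7, -6, -6, -6

Sliding a size-3 window across the 13 values:
-1 -6 1 → min -6
-6 1 -4 → min -6
1 -4 -8 → min -8
-4 -8 -8 → min -8
-8 -8 -6 → min -8
-8 -6 -7 → min -8
-6 -7 -4 → min -7
-7 -4 8 → min -7
-4 8 -6 → min -6
8 -6 -6 → min -6
-6 -6 3 → min -6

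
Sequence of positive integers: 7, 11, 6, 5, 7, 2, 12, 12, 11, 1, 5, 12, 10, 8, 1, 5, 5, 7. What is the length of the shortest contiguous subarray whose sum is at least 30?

Extend right; whenever the sum reaches 30, record the length and shrink from the left:
add 7: running sum 7 < 30
add 11: running sum 18 < 30
add 6: running sum 24 < 30
add 5: running sum 29 < 30
end 4: [7, 11, 6, 5, 7] sum 36, len 5
end 5: [11, 6, 5, 7, 2] sum 31, len 5
end 6: [6, 5, 7, 2, 12] sum 32, len 5
end 7: [7, 2, 12, 12] sum 33, len 4
end 8: [12, 12, 11] sum 35, len 3
end 9: [12, 12, 11, 1] sum 36, len 4
end 10: [12, 12, 11, 1, 5] sum 41, len 5
end 11: [12, 11, 1, 5, 12] sum 41, len 5
end 12: [11, 1, 5, 12, 10] sum 39, len 5
end 13: [12, 10, 8] sum 30, len 3
end 14: [12, 10, 8, 1] sum 31, len 4
end 15: [12, 10, 8, 1, 5] sum 36, len 5
end 16: [12, 10, 8, 1, 5, 5] sum 41, len 6
end 17: [10, 8, 1, 5, 5, 7] sum 36, len 6
Shortest qualifying length: 3.

3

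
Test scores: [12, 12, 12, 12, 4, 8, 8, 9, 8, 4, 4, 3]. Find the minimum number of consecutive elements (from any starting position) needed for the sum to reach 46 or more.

4

add 12: running sum 12 < 46
add 12: running sum 24 < 46
add 12: running sum 36 < 46
end 3: [12, 12, 12, 12] sum 48, len 4
end 4: [12, 12, 12, 12, 4] sum 52, len 5
end 5: [12, 12, 12, 4, 8] sum 48, len 5
end 6: [12, 12, 12, 4, 8, 8] sum 56, len 6
end 7: [12, 12, 4, 8, 8, 9] sum 53, len 6
end 8: [12, 4, 8, 8, 9, 8] sum 49, len 6
end 9: [12, 4, 8, 8, 9, 8, 4] sum 53, len 7
end 10: [12, 4, 8, 8, 9, 8, 4, 4] sum 57, len 8
end 11: [4, 8, 8, 9, 8, 4, 4, 3] sum 48, len 8
Shortest qualifying length: 4.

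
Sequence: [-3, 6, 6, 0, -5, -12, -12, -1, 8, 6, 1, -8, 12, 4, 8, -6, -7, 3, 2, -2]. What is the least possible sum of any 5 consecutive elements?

[-3, 6, 6, 0, -5] → sum 4
[6, 6, 0, -5, -12] → sum -5
[6, 0, -5, -12, -12] → sum -23
[0, -5, -12, -12, -1] → sum -30
[-5, -12, -12, -1, 8] → sum -22
[-12, -12, -1, 8, 6] → sum -11
[-12, -1, 8, 6, 1] → sum 2
[-1, 8, 6, 1, -8] → sum 6
[8, 6, 1, -8, 12] → sum 19
[6, 1, -8, 12, 4] → sum 15
[1, -8, 12, 4, 8] → sum 17
[-8, 12, 4, 8, -6] → sum 10
[12, 4, 8, -6, -7] → sum 11
[4, 8, -6, -7, 3] → sum 2
[8, -6, -7, 3, 2] → sum 0
[-6, -7, 3, 2, -2] → sum -10
Least of these is -30.

-30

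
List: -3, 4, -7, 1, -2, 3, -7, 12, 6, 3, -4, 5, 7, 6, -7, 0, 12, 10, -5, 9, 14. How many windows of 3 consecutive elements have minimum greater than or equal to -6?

-3 4 -7 → min -7
4 -7 1 → min -7
-7 1 -2 → min -7
1 -2 3 → min -2  ≥ -6 ✓
-2 3 -7 → min -7
3 -7 12 → min -7
-7 12 6 → min -7
12 6 3 → min 3  ≥ -6 ✓
6 3 -4 → min -4  ≥ -6 ✓
3 -4 5 → min -4  ≥ -6 ✓
-4 5 7 → min -4  ≥ -6 ✓
5 7 6 → min 5  ≥ -6 ✓
7 6 -7 → min -7
6 -7 0 → min -7
-7 0 12 → min -7
0 12 10 → min 0  ≥ -6 ✓
12 10 -5 → min -5  ≥ -6 ✓
10 -5 9 → min -5  ≥ -6 ✓
-5 9 14 → min -5  ≥ -6 ✓
10 windows satisfy the condition.

10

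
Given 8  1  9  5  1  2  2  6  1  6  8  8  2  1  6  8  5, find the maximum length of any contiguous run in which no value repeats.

add 8: [8] len 1
add 1: [8, 1] len 2
add 9: [8, 1, 9] len 3
add 5: [8, 1, 9, 5] len 4
add 1 (repeat 1, move left end past it): [9, 5, 1] len 3
add 2: [9, 5, 1, 2] len 4
add 2 (repeat 2, move left end past it): [2] len 1
add 6: [2, 6] len 2
add 1: [2, 6, 1] len 3
add 6 (repeat 6, move left end past it): [1, 6] len 2
add 8: [1, 6, 8] len 3
add 8 (repeat 8, move left end past it): [8] len 1
add 2: [8, 2] len 2
add 1: [8, 2, 1] len 3
add 6: [8, 2, 1, 6] len 4
add 8 (repeat 8, move left end past it): [2, 1, 6, 8] len 4
add 5: [2, 1, 6, 8, 5] len 5
Longest all-distinct length: 5.

5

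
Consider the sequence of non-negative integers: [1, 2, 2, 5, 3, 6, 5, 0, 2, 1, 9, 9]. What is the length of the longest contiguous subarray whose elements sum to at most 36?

→ 1: sum 1, len 1
→ 2: sum 3, len 2
→ 2: sum 5, len 3
→ 5: sum 10, len 4
→ 3: sum 13, len 5
→ 6: sum 19, len 6
→ 5: sum 24, len 7
→ 0: sum 24, len 8
→ 2: sum 26, len 9
→ 1: sum 27, len 10
→ 9: sum 36, len 11
→ 9 (dropped 1, 2, 2, 5): sum 35, len 8
Longest length seen: 11.

11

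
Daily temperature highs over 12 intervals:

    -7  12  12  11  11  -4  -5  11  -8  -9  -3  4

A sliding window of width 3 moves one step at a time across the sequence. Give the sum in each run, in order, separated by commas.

-7 12 12 → sum 17
12 12 11 → sum 35
12 11 11 → sum 34
11 11 -4 → sum 18
11 -4 -5 → sum 2
-4 -5 11 → sum 2
-5 11 -8 → sum -2
11 -8 -9 → sum -6
-8 -9 -3 → sum -20
-9 -3 4 → sum -8

17, 35, 34, 18, 2, 2, -2, -6, -20, -8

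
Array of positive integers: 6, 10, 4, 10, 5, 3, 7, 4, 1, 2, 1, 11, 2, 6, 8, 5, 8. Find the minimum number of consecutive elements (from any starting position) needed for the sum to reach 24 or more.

3

add 6: running sum 6 < 24
add 10: running sum 16 < 24
add 4: running sum 20 < 24
add 10: shortest ending here [10, 4, 10] sum 24, len 3
add 5: shortest ending here [10, 4, 10, 5] sum 29, len 4
add 3: shortest ending here [10, 4, 10, 5, 3] sum 32, len 5
add 7: shortest ending here [10, 5, 3, 7] sum 25, len 4
add 4: shortest ending here [10, 5, 3, 7, 4] sum 29, len 5
add 1: shortest ending here [10, 5, 3, 7, 4, 1] sum 30, len 6
add 2: shortest ending here [10, 5, 3, 7, 4, 1, 2] sum 32, len 7
add 1: shortest ending here [10, 5, 3, 7, 4, 1, 2, 1] sum 33, len 8
add 11: shortest ending here [7, 4, 1, 2, 1, 11] sum 26, len 6
add 2: shortest ending here [7, 4, 1, 2, 1, 11, 2] sum 28, len 7
add 6: shortest ending here [4, 1, 2, 1, 11, 2, 6] sum 27, len 7
add 8: shortest ending here [11, 2, 6, 8] sum 27, len 4
add 5: shortest ending here [11, 2, 6, 8, 5] sum 32, len 5
add 8: shortest ending here [6, 8, 5, 8] sum 27, len 4
Shortest qualifying length: 3.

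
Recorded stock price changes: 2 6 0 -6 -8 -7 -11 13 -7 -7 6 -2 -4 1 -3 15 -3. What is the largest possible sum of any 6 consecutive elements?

13

2 6 0 -6 -8 -7 → sum -13
6 0 -6 -8 -7 -11 → sum -26
0 -6 -8 -7 -11 13 → sum -19
-6 -8 -7 -11 13 -7 → sum -26
-8 -7 -11 13 -7 -7 → sum -27
-7 -11 13 -7 -7 6 → sum -13
-11 13 -7 -7 6 -2 → sum -8
13 -7 -7 6 -2 -4 → sum -1
-7 -7 6 -2 -4 1 → sum -13
-7 6 -2 -4 1 -3 → sum -9
6 -2 -4 1 -3 15 → sum 13
-2 -4 1 -3 15 -3 → sum 4
Largest of these is 13.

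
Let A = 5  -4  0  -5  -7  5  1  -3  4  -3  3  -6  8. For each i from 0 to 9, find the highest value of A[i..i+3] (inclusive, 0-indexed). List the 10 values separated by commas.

5 -4 0 -5 → max 5
-4 0 -5 -7 → max 0
0 -5 -7 5 → max 5
-5 -7 5 1 → max 5
-7 5 1 -3 → max 5
5 1 -3 4 → max 5
1 -3 4 -3 → max 4
-3 4 -3 3 → max 4
4 -3 3 -6 → max 4
-3 3 -6 8 → max 8

5, 0, 5, 5, 5, 5, 4, 4, 4, 8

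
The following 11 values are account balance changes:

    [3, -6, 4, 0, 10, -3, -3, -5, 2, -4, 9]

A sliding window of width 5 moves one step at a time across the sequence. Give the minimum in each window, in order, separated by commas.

3 -6 4 0 10 → min -6
-6 4 0 10 -3 → min -6
4 0 10 -3 -3 → min -3
0 10 -3 -3 -5 → min -5
10 -3 -3 -5 2 → min -5
-3 -3 -5 2 -4 → min -5
-3 -5 2 -4 9 → min -5

-6, -6, -3, -5, -5, -5, -5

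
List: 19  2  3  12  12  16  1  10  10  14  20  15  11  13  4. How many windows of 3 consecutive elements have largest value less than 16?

6

19 2 3 → max 19
2 3 12 → max 12  < 16 ✓
3 12 12 → max 12  < 16 ✓
12 12 16 → max 16
12 16 1 → max 16
16 1 10 → max 16
1 10 10 → max 10  < 16 ✓
10 10 14 → max 14  < 16 ✓
10 14 20 → max 20
14 20 15 → max 20
20 15 11 → max 20
15 11 13 → max 15  < 16 ✓
11 13 4 → max 13  < 16 ✓
6 windows satisfy the condition.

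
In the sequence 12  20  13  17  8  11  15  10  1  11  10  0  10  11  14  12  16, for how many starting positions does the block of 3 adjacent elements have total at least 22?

12

12 20 13 → sum 45  ≥ 22 ✓
20 13 17 → sum 50  ≥ 22 ✓
13 17 8 → sum 38  ≥ 22 ✓
17 8 11 → sum 36  ≥ 22 ✓
8 11 15 → sum 34  ≥ 22 ✓
11 15 10 → sum 36  ≥ 22 ✓
15 10 1 → sum 26  ≥ 22 ✓
10 1 11 → sum 22  ≥ 22 ✓
1 11 10 → sum 22  ≥ 22 ✓
11 10 0 → sum 21
10 0 10 → sum 20
0 10 11 → sum 21
10 11 14 → sum 35  ≥ 22 ✓
11 14 12 → sum 37  ≥ 22 ✓
14 12 16 → sum 42  ≥ 22 ✓
12 windows satisfy the condition.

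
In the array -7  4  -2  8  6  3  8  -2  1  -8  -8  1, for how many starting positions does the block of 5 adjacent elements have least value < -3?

(-7, 4, -2, 8, 6) → min -7  < -3 ✓
(4, -2, 8, 6, 3) → min -2
(-2, 8, 6, 3, 8) → min -2
(8, 6, 3, 8, -2) → min -2
(6, 3, 8, -2, 1) → min -2
(3, 8, -2, 1, -8) → min -8  < -3 ✓
(8, -2, 1, -8, -8) → min -8  < -3 ✓
(-2, 1, -8, -8, 1) → min -8  < -3 ✓
4 windows satisfy the condition.

4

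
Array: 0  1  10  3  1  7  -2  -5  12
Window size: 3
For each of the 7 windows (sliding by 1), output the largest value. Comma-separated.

10, 10, 10, 7, 7, 7, 12

0 1 10 → max 10
1 10 3 → max 10
10 3 1 → max 10
3 1 7 → max 7
1 7 -2 → max 7
7 -2 -5 → max 7
-2 -5 12 → max 12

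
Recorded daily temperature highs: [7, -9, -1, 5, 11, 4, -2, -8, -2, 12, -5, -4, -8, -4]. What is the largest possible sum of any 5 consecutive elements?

Window sums for each of the 10 positions:
7 -9 -1 5 11 → sum 13
-9 -1 5 11 4 → sum 10
-1 5 11 4 -2 → sum 17
5 11 4 -2 -8 → sum 10
11 4 -2 -8 -2 → sum 3
4 -2 -8 -2 12 → sum 4
-2 -8 -2 12 -5 → sum -5
-8 -2 12 -5 -4 → sum -7
-2 12 -5 -4 -8 → sum -7
12 -5 -4 -8 -4 → sum -9
Largest of these is 17.

17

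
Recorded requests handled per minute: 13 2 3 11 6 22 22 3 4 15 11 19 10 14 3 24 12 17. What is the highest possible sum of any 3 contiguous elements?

53

[13, 2, 3] → sum 18
[2, 3, 11] → sum 16
[3, 11, 6] → sum 20
[11, 6, 22] → sum 39
[6, 22, 22] → sum 50
[22, 22, 3] → sum 47
[22, 3, 4] → sum 29
[3, 4, 15] → sum 22
[4, 15, 11] → sum 30
[15, 11, 19] → sum 45
[11, 19, 10] → sum 40
[19, 10, 14] → sum 43
[10, 14, 3] → sum 27
[14, 3, 24] → sum 41
[3, 24, 12] → sum 39
[24, 12, 17] → sum 53
Highest of these is 53.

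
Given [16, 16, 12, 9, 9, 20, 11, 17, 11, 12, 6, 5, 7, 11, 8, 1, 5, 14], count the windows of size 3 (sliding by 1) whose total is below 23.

[16, 16, 12] → sum 44
[16, 12, 9] → sum 37
[12, 9, 9] → sum 30
[9, 9, 20] → sum 38
[9, 20, 11] → sum 40
[20, 11, 17] → sum 48
[11, 17, 11] → sum 39
[17, 11, 12] → sum 40
[11, 12, 6] → sum 29
[12, 6, 5] → sum 23
[6, 5, 7] → sum 18  < 23 ✓
[5, 7, 11] → sum 23
[7, 11, 8] → sum 26
[11, 8, 1] → sum 20  < 23 ✓
[8, 1, 5] → sum 14  < 23 ✓
[1, 5, 14] → sum 20  < 23 ✓
4 windows satisfy the condition.

4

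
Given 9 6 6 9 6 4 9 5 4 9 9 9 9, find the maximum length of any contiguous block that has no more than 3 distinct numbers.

8

add 9: window [9] (1 distinct), len 1
add 6: window [9, 6] (2 distinct), len 2
add 6: window [9, 6, 6] (2 distinct), len 3
add 9: window [9, 6, 6, 9] (2 distinct), len 4
add 6: window [9, 6, 6, 9, 6] (2 distinct), len 5
add 4: window [9, 6, 6, 9, 6, 4] (3 distinct), len 6
add 9: window [9, 6, 6, 9, 6, 4, 9] (3 distinct), len 7
add 5: window [4, 9, 5] (3 distinct), len 3
add 4: window [4, 9, 5, 4] (3 distinct), len 4
add 9: window [4, 9, 5, 4, 9] (3 distinct), len 5
add 9: window [4, 9, 5, 4, 9, 9] (3 distinct), len 6
add 9: window [4, 9, 5, 4, 9, 9, 9] (3 distinct), len 7
add 9: window [4, 9, 5, 4, 9, 9, 9, 9] (3 distinct), len 8
Longest length with ≤3 distinct: 8.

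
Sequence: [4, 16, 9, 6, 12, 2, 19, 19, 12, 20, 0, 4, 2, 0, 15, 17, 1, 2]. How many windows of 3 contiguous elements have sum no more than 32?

11

4 16 9 → sum 29  ≤ 32 ✓
16 9 6 → sum 31  ≤ 32 ✓
9 6 12 → sum 27  ≤ 32 ✓
6 12 2 → sum 20  ≤ 32 ✓
12 2 19 → sum 33
2 19 19 → sum 40
19 19 12 → sum 50
19 12 20 → sum 51
12 20 0 → sum 32  ≤ 32 ✓
20 0 4 → sum 24  ≤ 32 ✓
0 4 2 → sum 6  ≤ 32 ✓
4 2 0 → sum 6  ≤ 32 ✓
2 0 15 → sum 17  ≤ 32 ✓
0 15 17 → sum 32  ≤ 32 ✓
15 17 1 → sum 33
17 1 2 → sum 20  ≤ 32 ✓
11 windows satisfy the condition.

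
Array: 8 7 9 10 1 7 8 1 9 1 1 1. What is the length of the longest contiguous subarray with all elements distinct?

[8] len 1
[8, 7] len 2
[8, 7, 9] len 3
[8, 7, 9, 10] len 4
[8, 7, 9, 10, 1] len 5
[9, 10, 1, 7] len 4
[9, 10, 1, 7, 8] len 5
[7, 8, 1] len 3
[7, 8, 1, 9] len 4
[9, 1] len 2
[1] len 1
[1] len 1
Longest all-distinct length: 5.

5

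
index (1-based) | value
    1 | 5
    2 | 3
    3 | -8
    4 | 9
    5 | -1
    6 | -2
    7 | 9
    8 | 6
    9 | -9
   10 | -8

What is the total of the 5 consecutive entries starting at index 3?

Elements at indices 3..7: -8, 9, -1, -2, 9
sum(-8, 9, -1, -2, 9) = 7

7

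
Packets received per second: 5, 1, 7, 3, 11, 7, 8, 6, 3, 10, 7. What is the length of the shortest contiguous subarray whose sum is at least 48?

7

add 5: running sum 5 < 48
add 1: running sum 6 < 48
add 7: running sum 13 < 48
add 3: running sum 16 < 48
add 11: running sum 27 < 48
add 7: running sum 34 < 48
add 8: running sum 42 < 48
add 6: shortest ending here [5, 1, 7, 3, 11, 7, 8, 6] sum 48, len 8
add 3: shortest ending here [5, 1, 7, 3, 11, 7, 8, 6, 3] sum 51, len 9
add 10: shortest ending here [3, 11, 7, 8, 6, 3, 10] sum 48, len 7
add 7: shortest ending here [11, 7, 8, 6, 3, 10, 7] sum 52, len 7
Shortest qualifying length: 7.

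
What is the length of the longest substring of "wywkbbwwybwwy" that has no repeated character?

add w: [w] len 1
add y: [w, y] len 2
add w (repeat w, move left end past it): [y, w] len 2
add k: [y, w, k] len 3
add b: [y, w, k, b] len 4
add b (repeat b, move left end past it): [b] len 1
add w: [b, w] len 2
add w (repeat w, move left end past it): [w] len 1
add y: [w, y] len 2
add b: [w, y, b] len 3
add w (repeat w, move left end past it): [y, b, w] len 3
add w (repeat w, move left end past it): [w] len 1
add y: [w, y] len 2
Longest all-distinct length: 4.

4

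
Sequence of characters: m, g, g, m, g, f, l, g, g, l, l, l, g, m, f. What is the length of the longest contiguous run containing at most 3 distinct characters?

[m] 1 distinct, len 1
[m, g] 2 distinct, len 2
[m, g, g] 2 distinct, len 3
[m, g, g, m] 2 distinct, len 4
[m, g, g, m, g] 2 distinct, len 5
[m, g, g, m, g, f] 3 distinct, len 6
[g, f, l] 3 distinct, len 3
[g, f, l, g] 3 distinct, len 4
[g, f, l, g, g] 3 distinct, len 5
[g, f, l, g, g, l] 3 distinct, len 6
[g, f, l, g, g, l, l] 3 distinct, len 7
[g, f, l, g, g, l, l, l] 3 distinct, len 8
[g, f, l, g, g, l, l, l, g] 3 distinct, len 9
[l, g, g, l, l, l, g, m] 3 distinct, len 8
[g, m, f] 3 distinct, len 3
Longest length with ≤3 distinct: 9.

9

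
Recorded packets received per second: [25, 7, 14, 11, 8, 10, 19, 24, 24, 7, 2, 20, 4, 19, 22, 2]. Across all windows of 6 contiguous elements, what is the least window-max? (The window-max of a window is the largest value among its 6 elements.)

19

25 7 14 11 8 10 → max 25
7 14 11 8 10 19 → max 19
14 11 8 10 19 24 → max 24
11 8 10 19 24 24 → max 24
8 10 19 24 24 7 → max 24
10 19 24 24 7 2 → max 24
19 24 24 7 2 20 → max 24
24 24 7 2 20 4 → max 24
24 7 2 20 4 19 → max 24
7 2 20 4 19 22 → max 22
2 20 4 19 22 2 → max 22
Least of these is 19.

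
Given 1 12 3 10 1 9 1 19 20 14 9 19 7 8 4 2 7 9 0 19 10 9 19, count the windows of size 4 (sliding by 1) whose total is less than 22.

[1, 12, 3, 10] → sum 26
[12, 3, 10, 1] → sum 26
[3, 10, 1, 9] → sum 23
[10, 1, 9, 1] → sum 21  < 22 ✓
[1, 9, 1, 19] → sum 30
[9, 1, 19, 20] → sum 49
[1, 19, 20, 14] → sum 54
[19, 20, 14, 9] → sum 62
[20, 14, 9, 19] → sum 62
[14, 9, 19, 7] → sum 49
[9, 19, 7, 8] → sum 43
[19, 7, 8, 4] → sum 38
[7, 8, 4, 2] → sum 21  < 22 ✓
[8, 4, 2, 7] → sum 21  < 22 ✓
[4, 2, 7, 9] → sum 22
[2, 7, 9, 0] → sum 18  < 22 ✓
[7, 9, 0, 19] → sum 35
[9, 0, 19, 10] → sum 38
[0, 19, 10, 9] → sum 38
[19, 10, 9, 19] → sum 57
4 windows satisfy the condition.

4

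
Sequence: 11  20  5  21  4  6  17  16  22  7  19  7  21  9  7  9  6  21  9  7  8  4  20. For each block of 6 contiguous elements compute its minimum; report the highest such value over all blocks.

[11, 20, 5, 21, 4, 6] → min 4
[20, 5, 21, 4, 6, 17] → min 4
[5, 21, 4, 6, 17, 16] → min 4
[21, 4, 6, 17, 16, 22] → min 4
[4, 6, 17, 16, 22, 7] → min 4
[6, 17, 16, 22, 7, 19] → min 6
[17, 16, 22, 7, 19, 7] → min 7
[16, 22, 7, 19, 7, 21] → min 7
[22, 7, 19, 7, 21, 9] → min 7
[7, 19, 7, 21, 9, 7] → min 7
[19, 7, 21, 9, 7, 9] → min 7
[7, 21, 9, 7, 9, 6] → min 6
[21, 9, 7, 9, 6, 21] → min 6
[9, 7, 9, 6, 21, 9] → min 6
[7, 9, 6, 21, 9, 7] → min 6
[9, 6, 21, 9, 7, 8] → min 6
[6, 21, 9, 7, 8, 4] → min 4
[21, 9, 7, 8, 4, 20] → min 4
Highest of these is 7.

7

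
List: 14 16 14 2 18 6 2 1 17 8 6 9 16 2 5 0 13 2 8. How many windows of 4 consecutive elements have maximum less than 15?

14 16 14 2 → max 16
16 14 2 18 → max 18
14 2 18 6 → max 18
2 18 6 2 → max 18
18 6 2 1 → max 18
6 2 1 17 → max 17
2 1 17 8 → max 17
1 17 8 6 → max 17
17 8 6 9 → max 17
8 6 9 16 → max 16
6 9 16 2 → max 16
9 16 2 5 → max 16
16 2 5 0 → max 16
2 5 0 13 → max 13  < 15 ✓
5 0 13 2 → max 13  < 15 ✓
0 13 2 8 → max 13  < 15 ✓
3 windows satisfy the condition.

3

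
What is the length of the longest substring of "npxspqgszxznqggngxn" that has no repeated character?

6

add n: [n] len 1
add p: [n, p] len 2
add x: [n, p, x] len 3
add s: [n, p, x, s] len 4
add p (repeat p, move left end past it): [x, s, p] len 3
add q: [x, s, p, q] len 4
add g: [x, s, p, q, g] len 5
add s (repeat s, move left end past it): [p, q, g, s] len 4
add z: [p, q, g, s, z] len 5
add x: [p, q, g, s, z, x] len 6
add z (repeat z, move left end past it): [x, z] len 2
add n: [x, z, n] len 3
add q: [x, z, n, q] len 4
add g: [x, z, n, q, g] len 5
add g (repeat g, move left end past it): [g] len 1
add n: [g, n] len 2
add g (repeat g, move left end past it): [n, g] len 2
add x: [n, g, x] len 3
add n (repeat n, move left end past it): [g, x, n] len 3
Longest all-distinct length: 6.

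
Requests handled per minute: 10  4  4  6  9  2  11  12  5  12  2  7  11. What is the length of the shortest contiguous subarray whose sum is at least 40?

4

add 10: running sum 10 < 40
add 4: running sum 14 < 40
add 4: running sum 18 < 40
add 6: running sum 24 < 40
add 9: running sum 33 < 40
add 2: running sum 35 < 40
add 11: shortest ending here [10, 4, 4, 6, 9, 2, 11] sum 46, len 7
add 12: shortest ending here [6, 9, 2, 11, 12] sum 40, len 5
add 5: shortest ending here [6, 9, 2, 11, 12, 5] sum 45, len 6
add 12: shortest ending here [11, 12, 5, 12] sum 40, len 4
add 2: shortest ending here [11, 12, 5, 12, 2] sum 42, len 5
add 7: shortest ending here [11, 12, 5, 12, 2, 7] sum 49, len 6
add 11: shortest ending here [12, 5, 12, 2, 7, 11] sum 49, len 6
Shortest qualifying length: 4.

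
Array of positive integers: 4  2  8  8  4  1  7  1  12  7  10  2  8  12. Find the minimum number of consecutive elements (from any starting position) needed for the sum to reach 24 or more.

3

add 4: running sum 4 < 24
add 2: running sum 6 < 24
add 8: running sum 14 < 24
add 8: running sum 22 < 24
add 4: shortest ending here [4, 2, 8, 8, 4] sum 26, len 5
add 1: shortest ending here [4, 2, 8, 8, 4, 1] sum 27, len 6
add 7: shortest ending here [8, 8, 4, 1, 7] sum 28, len 5
add 1: shortest ending here [8, 8, 4, 1, 7, 1] sum 29, len 6
add 12: shortest ending here [4, 1, 7, 1, 12] sum 25, len 5
add 7: shortest ending here [7, 1, 12, 7] sum 27, len 4
add 10: shortest ending here [12, 7, 10] sum 29, len 3
add 2: shortest ending here [12, 7, 10, 2] sum 31, len 4
add 8: shortest ending here [7, 10, 2, 8] sum 27, len 4
add 12: shortest ending here [10, 2, 8, 12] sum 32, len 4
Shortest qualifying length: 3.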